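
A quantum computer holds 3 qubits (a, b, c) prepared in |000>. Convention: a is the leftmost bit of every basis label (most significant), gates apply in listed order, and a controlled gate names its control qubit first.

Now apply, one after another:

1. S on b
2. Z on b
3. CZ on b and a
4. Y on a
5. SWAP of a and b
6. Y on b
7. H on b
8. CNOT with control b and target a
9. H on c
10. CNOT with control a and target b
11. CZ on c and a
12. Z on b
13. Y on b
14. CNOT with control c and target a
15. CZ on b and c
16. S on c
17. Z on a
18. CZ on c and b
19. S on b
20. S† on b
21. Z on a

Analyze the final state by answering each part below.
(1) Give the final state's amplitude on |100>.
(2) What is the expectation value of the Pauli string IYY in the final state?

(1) The amplitude on |100> is 0.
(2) The observable IYY averages to 0.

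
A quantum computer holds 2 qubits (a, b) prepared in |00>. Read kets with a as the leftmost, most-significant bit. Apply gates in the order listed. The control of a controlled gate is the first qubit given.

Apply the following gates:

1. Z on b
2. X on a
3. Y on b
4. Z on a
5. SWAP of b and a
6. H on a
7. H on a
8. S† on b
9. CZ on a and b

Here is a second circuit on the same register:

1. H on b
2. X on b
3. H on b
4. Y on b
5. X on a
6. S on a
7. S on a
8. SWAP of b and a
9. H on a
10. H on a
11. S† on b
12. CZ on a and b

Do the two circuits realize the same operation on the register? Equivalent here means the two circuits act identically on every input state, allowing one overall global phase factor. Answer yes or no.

Yes: on every input state the two circuits agree up to one overall phase factor.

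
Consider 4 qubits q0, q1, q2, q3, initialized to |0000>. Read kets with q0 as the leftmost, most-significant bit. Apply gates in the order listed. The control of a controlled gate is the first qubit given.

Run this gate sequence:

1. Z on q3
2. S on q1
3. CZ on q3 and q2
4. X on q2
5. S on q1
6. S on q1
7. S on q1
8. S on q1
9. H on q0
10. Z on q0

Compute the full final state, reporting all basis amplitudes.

After the circuit, the state carries amplitude sqrt(2)/2 on |0010>, -sqrt(2)/2 on |1010>, and 0 on every other basis state. Key observation: the block from step 5 through step 8 cancels to the identity and can be dropped.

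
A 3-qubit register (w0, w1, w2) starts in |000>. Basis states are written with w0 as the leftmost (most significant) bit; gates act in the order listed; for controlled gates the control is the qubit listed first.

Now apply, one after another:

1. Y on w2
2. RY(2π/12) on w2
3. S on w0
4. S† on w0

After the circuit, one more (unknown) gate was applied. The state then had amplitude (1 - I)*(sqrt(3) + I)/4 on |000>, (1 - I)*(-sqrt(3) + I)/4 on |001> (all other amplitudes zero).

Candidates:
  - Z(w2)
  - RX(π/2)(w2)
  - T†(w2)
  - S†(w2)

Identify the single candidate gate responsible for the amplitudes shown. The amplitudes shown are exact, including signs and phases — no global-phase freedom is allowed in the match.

The applied gate was RX(π/2)(w2). Key observation: the block from step 3 through step 4 cancels to the identity and can be dropped.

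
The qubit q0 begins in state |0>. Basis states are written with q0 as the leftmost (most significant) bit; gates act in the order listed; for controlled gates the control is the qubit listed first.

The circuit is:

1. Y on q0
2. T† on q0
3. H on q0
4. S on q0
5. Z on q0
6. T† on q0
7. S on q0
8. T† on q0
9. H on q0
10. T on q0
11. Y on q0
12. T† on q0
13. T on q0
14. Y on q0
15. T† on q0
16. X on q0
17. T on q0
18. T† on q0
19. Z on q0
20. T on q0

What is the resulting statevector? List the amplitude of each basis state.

After the circuit, the state carries amplitude sqrt(2)/2 on |0>, 1/2 - I/2 on |1>. Key observation: steps 10-15 multiply out to the identity, so the circuit reduces to the remaining gates.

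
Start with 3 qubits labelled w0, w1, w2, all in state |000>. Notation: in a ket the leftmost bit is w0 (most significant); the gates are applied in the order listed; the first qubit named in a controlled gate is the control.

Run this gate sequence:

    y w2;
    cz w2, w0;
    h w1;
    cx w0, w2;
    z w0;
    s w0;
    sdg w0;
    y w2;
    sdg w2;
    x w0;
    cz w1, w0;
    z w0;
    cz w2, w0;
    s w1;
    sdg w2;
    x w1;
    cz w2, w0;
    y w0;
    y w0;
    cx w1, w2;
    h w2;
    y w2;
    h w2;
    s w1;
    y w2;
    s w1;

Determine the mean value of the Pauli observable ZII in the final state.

The expectation value of ZII is -1. Key observation: gates 6-7 undo each other exactly, leaving only the rest of the circuit to track.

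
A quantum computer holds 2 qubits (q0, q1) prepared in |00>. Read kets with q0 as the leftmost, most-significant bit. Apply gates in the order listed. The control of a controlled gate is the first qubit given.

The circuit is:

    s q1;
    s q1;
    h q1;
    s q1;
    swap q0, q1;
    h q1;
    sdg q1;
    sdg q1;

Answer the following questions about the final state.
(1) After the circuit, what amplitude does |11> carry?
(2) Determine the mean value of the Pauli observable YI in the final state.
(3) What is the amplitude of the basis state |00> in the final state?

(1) The amplitude on |11> is -I/2.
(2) The observable YI averages to 1.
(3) The final state's coefficient on |00> equals 1/2.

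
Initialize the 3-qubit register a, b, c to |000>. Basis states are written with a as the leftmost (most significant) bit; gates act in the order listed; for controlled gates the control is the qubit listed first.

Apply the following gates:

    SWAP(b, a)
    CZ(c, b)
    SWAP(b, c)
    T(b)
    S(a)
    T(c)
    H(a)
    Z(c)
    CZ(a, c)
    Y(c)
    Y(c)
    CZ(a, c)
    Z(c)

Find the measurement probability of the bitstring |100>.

A full measurement returns |100> with probability 1/2. Key observation: the block from step 8 through step 13 cancels to the identity and can be dropped.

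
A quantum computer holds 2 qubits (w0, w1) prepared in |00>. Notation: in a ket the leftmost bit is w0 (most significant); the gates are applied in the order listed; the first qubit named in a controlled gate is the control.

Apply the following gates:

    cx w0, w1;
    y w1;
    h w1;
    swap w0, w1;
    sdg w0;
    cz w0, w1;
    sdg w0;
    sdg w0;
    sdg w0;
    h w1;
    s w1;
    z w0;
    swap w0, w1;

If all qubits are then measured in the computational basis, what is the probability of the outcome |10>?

The probability of measuring |10> is 1/4.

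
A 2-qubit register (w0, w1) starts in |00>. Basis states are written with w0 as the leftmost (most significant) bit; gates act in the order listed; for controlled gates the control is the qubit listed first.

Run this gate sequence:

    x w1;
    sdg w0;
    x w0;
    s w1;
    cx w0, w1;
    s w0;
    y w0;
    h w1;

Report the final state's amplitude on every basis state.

The resulting statevector has amplitude sqrt(2)*I/2 on |00>, sqrt(2)*I/2 on |01>, 0 on |10>, 0 on |11>.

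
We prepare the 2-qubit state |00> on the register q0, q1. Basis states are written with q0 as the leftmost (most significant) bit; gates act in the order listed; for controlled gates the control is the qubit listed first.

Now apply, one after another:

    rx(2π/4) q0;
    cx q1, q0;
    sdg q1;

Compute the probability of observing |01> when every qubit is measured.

Outcome |01> occurs with probability 0.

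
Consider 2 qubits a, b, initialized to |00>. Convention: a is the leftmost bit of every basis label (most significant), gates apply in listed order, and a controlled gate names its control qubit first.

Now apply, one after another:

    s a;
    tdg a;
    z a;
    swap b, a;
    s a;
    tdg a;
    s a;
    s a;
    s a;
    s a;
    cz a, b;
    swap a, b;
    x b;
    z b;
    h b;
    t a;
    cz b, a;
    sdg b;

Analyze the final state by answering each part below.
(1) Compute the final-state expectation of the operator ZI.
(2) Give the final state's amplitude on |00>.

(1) The observable ZI averages to 1. Key observation: steps 7-10 multiply out to the identity, so the circuit reduces to the remaining gates.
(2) |00> carries amplitude -sqrt(2)/2 in the final state.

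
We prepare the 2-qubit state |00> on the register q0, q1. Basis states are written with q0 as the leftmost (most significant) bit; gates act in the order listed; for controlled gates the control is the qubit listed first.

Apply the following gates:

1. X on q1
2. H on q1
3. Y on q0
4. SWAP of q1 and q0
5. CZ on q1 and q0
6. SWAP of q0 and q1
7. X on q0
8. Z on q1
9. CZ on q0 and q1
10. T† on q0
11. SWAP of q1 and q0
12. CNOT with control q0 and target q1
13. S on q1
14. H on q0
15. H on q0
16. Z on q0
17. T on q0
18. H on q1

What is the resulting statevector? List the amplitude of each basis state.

The final amplitudes are I/2 on |00>, I/2 on |01>, -exp(I*pi/4)/2 on |10>, exp(I*pi/4)/2 on |11>.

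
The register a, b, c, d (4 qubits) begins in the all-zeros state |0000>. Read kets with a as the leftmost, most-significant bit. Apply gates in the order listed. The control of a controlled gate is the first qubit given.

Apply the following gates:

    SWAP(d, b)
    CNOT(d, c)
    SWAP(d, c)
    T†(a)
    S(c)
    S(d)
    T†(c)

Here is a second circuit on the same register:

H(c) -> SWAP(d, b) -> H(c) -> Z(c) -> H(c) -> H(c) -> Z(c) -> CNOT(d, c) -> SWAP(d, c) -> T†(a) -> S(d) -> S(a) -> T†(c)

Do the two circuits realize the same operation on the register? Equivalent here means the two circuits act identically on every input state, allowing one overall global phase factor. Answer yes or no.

No — the two circuits implement different unitaries, even allowing a global phase.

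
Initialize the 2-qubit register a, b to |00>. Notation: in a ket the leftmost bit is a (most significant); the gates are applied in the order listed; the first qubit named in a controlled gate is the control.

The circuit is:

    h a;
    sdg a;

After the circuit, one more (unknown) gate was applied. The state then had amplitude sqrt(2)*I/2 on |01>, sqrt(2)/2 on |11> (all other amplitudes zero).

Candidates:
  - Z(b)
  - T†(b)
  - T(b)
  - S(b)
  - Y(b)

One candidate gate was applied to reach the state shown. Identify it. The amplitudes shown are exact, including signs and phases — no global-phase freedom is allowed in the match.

It was Y(b) that produced the state shown.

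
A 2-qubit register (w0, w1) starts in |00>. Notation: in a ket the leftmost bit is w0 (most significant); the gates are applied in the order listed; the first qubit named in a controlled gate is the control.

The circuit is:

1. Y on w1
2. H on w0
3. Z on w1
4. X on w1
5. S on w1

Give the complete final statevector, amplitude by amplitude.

The final amplitudes are -sqrt(2)*I/2 on |00>, 0 on |01>, -sqrt(2)*I/2 on |10>, 0 on |11>.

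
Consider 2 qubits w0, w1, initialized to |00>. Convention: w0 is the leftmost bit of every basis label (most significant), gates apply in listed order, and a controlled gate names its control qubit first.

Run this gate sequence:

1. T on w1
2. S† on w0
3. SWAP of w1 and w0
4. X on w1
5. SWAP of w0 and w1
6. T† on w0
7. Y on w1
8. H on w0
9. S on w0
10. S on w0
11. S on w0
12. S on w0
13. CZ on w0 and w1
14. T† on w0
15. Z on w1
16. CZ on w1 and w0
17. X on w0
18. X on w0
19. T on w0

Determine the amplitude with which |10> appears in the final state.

The final state's coefficient on |10> equals 0.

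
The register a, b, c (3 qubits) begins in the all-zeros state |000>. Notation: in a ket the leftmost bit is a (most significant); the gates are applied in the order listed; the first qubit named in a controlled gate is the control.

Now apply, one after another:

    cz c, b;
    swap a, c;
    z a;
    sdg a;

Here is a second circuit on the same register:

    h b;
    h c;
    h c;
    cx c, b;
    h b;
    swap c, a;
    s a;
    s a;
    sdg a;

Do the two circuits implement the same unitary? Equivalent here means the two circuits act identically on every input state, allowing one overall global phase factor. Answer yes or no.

Yes: on every input state the two circuits agree up to one overall phase factor.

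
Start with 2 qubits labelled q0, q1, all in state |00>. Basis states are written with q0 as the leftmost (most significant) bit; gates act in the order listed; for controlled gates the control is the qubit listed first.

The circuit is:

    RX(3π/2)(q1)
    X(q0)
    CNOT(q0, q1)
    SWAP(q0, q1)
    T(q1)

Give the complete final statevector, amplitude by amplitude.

The final amplitudes are 0 on |00>, -sqrt(2)*exp(3*I*pi/4)/2 on |01>, 0 on |10>, -sqrt(2)*exp(I*pi/4)/2 on |11>.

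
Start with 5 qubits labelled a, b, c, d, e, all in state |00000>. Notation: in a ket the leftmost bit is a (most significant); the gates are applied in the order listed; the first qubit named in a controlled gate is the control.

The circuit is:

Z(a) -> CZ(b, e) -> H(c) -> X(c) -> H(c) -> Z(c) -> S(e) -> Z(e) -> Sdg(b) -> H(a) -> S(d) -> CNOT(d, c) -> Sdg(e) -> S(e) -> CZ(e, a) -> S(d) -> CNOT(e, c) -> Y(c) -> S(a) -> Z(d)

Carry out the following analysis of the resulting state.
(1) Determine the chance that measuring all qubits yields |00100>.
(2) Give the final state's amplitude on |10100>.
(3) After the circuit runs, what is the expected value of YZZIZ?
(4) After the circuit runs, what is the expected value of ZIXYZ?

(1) Outcome |00100> occurs with probability 1/2. Key observation: steps 3-6 multiply out to the identity, so the circuit reduces to the remaining gates.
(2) The final state's coefficient on |10100> equals -sqrt(2)/2.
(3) The observable YZZIZ averages to -1.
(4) The observable ZIXYZ averages to 0.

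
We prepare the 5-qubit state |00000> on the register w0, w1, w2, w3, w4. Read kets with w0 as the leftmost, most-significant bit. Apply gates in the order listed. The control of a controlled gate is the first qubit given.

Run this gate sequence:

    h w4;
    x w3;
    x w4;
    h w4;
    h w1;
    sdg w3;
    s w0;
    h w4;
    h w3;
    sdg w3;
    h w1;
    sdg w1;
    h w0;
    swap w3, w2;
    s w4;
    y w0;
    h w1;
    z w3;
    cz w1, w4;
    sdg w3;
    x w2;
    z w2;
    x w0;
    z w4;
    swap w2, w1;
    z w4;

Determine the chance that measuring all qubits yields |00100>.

The probability of measuring |00100> is 1/16.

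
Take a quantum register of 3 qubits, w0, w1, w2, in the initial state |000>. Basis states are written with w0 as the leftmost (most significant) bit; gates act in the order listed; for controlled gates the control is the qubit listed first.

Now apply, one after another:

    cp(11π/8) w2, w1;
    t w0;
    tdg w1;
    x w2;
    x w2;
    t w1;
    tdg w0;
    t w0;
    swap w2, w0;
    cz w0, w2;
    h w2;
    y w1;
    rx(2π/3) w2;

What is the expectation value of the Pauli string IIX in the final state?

In the final state, IIX has expectation 1. Key observation: gates 2-7 undo each other exactly, leaving only the rest of the circuit to track.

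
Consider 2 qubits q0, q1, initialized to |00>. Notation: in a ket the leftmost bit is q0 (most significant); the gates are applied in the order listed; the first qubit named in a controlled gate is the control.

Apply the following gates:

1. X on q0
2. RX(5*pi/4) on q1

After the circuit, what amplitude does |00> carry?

The final state's coefficient on |00> equals 0.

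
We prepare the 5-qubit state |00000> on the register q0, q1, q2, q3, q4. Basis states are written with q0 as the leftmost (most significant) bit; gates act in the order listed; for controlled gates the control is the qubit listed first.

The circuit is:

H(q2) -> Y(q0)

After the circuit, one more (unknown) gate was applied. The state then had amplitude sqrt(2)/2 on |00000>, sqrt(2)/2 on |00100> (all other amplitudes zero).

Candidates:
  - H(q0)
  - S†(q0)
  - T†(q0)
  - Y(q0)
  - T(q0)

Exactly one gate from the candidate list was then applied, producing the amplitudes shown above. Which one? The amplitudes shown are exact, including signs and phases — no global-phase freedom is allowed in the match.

The unique candidate consistent with the amplitudes is Y(q0).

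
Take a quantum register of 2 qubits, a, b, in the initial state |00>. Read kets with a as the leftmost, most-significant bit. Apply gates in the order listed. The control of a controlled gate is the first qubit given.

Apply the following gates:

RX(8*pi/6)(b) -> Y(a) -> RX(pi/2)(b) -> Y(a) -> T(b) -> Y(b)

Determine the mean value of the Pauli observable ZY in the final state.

The expectation value of ZY is sqrt(2)/4.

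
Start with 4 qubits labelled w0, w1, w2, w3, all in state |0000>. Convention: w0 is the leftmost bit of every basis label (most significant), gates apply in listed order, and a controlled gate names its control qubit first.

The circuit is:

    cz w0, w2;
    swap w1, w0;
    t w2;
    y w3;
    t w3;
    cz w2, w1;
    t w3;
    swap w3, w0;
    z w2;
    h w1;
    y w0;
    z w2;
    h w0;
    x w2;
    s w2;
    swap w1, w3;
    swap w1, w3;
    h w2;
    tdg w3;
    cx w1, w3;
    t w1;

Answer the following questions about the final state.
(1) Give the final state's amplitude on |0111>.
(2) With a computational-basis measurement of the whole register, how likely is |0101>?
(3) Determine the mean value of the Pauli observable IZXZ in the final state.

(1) The amplitude on |0111> is sqrt(2)*exp(I*pi/4)/4. Key observation: steps 16-17 multiply out to the identity, so the circuit reduces to the remaining gates.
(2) A full measurement returns |0101> with probability 1/8.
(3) The expectation value of IZXZ is -1.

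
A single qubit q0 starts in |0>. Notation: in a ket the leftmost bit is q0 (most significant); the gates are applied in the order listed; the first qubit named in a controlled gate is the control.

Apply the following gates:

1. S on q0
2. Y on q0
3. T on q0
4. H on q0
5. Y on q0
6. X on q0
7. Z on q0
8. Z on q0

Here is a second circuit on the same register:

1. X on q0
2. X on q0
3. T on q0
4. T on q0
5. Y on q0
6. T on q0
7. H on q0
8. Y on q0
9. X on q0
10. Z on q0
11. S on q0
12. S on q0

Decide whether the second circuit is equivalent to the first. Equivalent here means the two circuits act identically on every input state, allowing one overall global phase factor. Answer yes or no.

Yes — the two circuits implement the same unitary up to a global phase.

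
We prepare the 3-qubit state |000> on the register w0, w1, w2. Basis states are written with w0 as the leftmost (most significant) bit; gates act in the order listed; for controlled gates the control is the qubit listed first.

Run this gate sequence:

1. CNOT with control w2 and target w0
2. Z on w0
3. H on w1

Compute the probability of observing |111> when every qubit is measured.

The probability of measuring |111> is 0.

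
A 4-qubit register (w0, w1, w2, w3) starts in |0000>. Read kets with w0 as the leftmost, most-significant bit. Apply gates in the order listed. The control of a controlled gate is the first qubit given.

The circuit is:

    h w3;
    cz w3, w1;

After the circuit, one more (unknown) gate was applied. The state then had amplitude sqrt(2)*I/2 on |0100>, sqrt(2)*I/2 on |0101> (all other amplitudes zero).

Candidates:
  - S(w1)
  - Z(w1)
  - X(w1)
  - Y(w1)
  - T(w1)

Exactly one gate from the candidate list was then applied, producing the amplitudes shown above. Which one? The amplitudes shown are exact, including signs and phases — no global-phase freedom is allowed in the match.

The unique candidate consistent with the amplitudes is Y(w1).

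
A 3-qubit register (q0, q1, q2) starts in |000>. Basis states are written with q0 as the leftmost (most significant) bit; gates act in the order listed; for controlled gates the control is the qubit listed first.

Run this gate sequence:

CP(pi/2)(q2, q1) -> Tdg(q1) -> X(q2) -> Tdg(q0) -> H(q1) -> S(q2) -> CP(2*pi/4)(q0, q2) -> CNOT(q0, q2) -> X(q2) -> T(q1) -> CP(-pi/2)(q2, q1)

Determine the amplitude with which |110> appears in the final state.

|110> carries amplitude 0 in the final state.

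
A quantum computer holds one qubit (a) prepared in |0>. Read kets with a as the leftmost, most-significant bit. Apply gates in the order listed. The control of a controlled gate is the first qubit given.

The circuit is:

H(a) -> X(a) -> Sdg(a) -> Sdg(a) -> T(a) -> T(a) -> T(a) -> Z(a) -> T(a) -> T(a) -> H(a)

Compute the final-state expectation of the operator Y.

The observable Y averages to sqrt(2)/2.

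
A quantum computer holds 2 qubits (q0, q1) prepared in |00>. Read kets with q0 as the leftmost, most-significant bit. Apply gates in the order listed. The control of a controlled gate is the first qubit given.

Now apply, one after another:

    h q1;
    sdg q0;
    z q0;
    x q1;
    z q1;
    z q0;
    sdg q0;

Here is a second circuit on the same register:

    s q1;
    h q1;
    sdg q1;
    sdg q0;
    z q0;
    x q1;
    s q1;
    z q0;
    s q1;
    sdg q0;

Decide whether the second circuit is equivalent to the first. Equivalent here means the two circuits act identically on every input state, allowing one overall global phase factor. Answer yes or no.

No — the two circuits implement different unitaries, even allowing a global phase.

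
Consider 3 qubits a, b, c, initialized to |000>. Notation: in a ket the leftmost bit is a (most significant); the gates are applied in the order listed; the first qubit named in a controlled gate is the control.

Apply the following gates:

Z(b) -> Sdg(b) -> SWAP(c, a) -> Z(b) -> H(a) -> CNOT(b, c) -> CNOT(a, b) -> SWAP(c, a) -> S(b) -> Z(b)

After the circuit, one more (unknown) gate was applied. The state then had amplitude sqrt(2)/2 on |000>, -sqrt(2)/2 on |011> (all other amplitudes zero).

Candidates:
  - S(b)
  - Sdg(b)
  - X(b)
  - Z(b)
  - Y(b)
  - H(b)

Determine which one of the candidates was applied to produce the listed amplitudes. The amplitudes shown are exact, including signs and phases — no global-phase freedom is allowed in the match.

It was Sdg(b) that produced the state shown.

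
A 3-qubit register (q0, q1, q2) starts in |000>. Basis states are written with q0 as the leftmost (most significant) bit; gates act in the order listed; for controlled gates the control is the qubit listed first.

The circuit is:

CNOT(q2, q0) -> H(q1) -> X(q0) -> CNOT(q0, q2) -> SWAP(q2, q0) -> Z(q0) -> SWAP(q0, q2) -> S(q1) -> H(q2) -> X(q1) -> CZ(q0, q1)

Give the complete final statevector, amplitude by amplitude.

The final amplitudes are 0 on |000>, 0 on |001>, 0 on |010>, 0 on |011>, -I/2 on |100>, I/2 on |101>, 1/2 on |110>, -1/2 on |111>.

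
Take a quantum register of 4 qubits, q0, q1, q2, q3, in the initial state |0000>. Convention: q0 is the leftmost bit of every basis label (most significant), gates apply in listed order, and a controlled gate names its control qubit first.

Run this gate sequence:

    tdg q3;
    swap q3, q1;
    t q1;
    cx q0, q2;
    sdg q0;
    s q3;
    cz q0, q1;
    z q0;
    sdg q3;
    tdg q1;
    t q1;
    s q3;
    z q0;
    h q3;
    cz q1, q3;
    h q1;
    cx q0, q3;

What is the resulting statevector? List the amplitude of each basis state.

The resulting statevector has amplitude 1/2 on |0000>, 1/2 on |0001>, 1/2 on |0100>, 1/2 on |0101>, and 0 on every other basis state. Key observation: steps 8-13 multiply out to the identity, so the circuit reduces to the remaining gates.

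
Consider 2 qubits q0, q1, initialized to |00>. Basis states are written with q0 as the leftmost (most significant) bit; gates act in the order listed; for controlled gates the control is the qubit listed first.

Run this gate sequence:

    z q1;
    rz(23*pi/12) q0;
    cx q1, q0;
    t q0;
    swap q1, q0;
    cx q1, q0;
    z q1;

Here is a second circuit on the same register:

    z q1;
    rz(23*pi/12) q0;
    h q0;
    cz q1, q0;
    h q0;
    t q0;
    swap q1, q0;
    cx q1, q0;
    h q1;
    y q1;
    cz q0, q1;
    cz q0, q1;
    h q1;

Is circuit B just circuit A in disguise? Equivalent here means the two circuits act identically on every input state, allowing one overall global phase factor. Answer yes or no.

No, they are not equivalent — no single phase factor reconciles the two unitaries.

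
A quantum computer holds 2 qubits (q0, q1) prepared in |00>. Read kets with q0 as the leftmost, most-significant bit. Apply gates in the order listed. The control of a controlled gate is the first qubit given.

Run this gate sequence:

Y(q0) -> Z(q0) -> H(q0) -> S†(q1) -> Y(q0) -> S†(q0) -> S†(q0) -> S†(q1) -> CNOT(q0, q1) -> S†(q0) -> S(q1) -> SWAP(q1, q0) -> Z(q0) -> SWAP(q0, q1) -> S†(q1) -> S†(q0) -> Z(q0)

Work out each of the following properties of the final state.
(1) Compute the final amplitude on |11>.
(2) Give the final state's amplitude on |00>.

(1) The final state's coefficient on |11> equals sqrt(2)/2.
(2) The final state's coefficient on |00> equals sqrt(2)/2.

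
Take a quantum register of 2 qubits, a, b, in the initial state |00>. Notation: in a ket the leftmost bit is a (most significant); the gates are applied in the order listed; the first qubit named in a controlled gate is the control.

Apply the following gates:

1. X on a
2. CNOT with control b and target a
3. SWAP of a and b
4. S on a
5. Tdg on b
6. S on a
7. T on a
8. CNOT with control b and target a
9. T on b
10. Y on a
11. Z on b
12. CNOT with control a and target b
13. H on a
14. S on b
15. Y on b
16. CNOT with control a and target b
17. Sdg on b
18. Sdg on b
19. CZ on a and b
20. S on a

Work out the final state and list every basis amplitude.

The resulting statevector has amplitude sqrt(2)*I/2 on |00>, 0 on |01>, 0 on |10>, -sqrt(2)/2 on |11>.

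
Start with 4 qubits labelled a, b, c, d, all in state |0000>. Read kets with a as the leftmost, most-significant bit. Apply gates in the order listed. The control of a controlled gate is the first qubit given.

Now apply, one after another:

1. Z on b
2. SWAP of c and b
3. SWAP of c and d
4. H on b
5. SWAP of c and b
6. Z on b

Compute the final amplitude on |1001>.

|1001> carries amplitude 0 in the final state.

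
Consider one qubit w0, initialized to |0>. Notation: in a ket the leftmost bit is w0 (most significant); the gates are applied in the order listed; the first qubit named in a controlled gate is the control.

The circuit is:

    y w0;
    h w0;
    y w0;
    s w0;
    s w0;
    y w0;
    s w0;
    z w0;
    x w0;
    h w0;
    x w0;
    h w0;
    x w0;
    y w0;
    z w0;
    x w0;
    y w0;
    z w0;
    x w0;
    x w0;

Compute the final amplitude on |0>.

The amplitude on |0> is sqrt(2)/2.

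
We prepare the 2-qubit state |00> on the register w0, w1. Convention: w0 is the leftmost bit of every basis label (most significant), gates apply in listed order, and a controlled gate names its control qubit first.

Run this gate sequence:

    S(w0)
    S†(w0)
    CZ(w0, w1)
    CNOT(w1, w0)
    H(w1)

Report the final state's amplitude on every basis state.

After the circuit, the state carries amplitude sqrt(2)/2 on |00>, sqrt(2)/2 on |01>, 0 on |10>, 0 on |11>.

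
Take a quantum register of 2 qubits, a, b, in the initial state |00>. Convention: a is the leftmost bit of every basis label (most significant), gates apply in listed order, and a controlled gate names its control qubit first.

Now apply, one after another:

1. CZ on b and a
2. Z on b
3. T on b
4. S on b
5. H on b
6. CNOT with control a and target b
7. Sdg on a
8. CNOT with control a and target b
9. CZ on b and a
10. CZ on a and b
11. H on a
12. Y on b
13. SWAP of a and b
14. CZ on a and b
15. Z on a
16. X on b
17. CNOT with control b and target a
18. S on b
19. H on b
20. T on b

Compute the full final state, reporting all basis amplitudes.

After the circuit, the state carries amplitude sqrt(2)*(1 - I)/4 on |00>, sqrt(2)*(-1 - I)*exp(I*pi/4)/4 on |01>, sqrt(2)*(1 + I)/4 on |10>, -1/2 on |11>.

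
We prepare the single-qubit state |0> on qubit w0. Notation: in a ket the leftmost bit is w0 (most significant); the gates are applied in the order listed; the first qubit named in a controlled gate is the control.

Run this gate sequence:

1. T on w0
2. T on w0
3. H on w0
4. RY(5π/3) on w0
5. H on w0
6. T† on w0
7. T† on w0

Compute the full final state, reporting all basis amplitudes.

After the circuit, the state carries amplitude -sqrt(3)/2 on |0>, I/2 on |1>.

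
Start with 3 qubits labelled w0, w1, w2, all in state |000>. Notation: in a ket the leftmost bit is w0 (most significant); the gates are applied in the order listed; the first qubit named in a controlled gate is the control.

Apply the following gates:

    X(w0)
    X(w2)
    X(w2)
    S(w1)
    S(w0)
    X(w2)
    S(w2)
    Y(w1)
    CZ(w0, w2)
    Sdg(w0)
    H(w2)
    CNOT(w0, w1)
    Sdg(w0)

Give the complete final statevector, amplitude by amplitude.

The final amplitudes are -sqrt(2)*I/2 on |100>, sqrt(2)*I/2 on |101>, and 0 on every other basis state.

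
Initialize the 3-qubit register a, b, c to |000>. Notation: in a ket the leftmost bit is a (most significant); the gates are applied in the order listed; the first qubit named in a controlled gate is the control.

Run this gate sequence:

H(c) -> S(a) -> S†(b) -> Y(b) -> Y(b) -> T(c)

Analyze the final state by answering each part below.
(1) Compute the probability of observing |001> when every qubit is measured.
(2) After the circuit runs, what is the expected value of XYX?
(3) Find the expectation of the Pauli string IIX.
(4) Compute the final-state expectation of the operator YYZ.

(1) A full measurement returns |001> with probability 1/2.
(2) The observable XYX averages to 0.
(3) The expectation value of IIX is sqrt(2)/2.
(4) In the final state, YYZ has expectation 0.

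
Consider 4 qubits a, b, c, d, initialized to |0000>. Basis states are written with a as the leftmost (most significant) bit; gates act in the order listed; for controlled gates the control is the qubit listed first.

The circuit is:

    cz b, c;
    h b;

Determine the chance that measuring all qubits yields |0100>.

Outcome |0100> occurs with probability 1/2.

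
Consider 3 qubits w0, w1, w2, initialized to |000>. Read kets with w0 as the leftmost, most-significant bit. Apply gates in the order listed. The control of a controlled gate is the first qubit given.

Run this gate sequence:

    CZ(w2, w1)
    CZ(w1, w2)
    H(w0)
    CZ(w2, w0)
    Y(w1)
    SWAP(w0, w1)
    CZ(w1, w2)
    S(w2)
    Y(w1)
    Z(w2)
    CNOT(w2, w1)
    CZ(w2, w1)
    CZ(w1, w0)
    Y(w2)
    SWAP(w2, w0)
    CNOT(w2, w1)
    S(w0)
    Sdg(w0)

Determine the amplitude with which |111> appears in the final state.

The amplitude on |111> is sqrt(2)*I/2. Key observation: steps 17-18 multiply out to the identity, so the circuit reduces to the remaining gates.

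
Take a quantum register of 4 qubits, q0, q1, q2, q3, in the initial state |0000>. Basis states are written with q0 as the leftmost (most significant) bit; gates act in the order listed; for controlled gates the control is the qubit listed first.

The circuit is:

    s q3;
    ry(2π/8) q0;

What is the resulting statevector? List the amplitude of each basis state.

The resulting statevector has amplitude sqrt(sqrt(2) + 2)/2 on |0000>, sqrt(2 - sqrt(2))/2 on |1000>, and 0 on every other basis state.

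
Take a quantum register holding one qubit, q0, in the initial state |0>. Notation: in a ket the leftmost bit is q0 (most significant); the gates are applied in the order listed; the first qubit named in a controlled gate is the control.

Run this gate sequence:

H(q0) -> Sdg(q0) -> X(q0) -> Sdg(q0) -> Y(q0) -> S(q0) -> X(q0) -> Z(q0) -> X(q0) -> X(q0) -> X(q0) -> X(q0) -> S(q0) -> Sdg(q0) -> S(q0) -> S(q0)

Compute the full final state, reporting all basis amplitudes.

The final amplitudes are sqrt(2)*I/2 on |0>, -sqrt(2)/2 on |1>. Key observation: steps 11-12 multiply out to the identity, so the circuit reduces to the remaining gates.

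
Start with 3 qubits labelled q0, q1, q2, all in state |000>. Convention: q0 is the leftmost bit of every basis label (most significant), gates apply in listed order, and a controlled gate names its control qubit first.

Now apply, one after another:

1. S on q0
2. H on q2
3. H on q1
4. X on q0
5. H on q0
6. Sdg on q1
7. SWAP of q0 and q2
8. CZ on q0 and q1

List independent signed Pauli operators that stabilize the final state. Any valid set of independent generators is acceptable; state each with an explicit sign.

The stabilizer group can be generated by +XZI, -ZYI, -IIX, among other valid generating sets.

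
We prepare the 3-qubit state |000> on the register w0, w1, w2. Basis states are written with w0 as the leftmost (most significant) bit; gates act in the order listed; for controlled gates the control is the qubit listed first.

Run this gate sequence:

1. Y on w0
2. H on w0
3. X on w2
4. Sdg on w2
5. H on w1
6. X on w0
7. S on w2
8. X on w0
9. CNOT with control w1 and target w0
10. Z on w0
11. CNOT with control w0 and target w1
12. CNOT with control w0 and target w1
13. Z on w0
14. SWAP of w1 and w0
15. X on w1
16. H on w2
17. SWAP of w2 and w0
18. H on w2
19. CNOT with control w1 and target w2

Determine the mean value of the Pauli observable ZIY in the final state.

In the final state, ZIY has expectation 0. Key observation: the block from step 10 through step 13 cancels to the identity and can be dropped.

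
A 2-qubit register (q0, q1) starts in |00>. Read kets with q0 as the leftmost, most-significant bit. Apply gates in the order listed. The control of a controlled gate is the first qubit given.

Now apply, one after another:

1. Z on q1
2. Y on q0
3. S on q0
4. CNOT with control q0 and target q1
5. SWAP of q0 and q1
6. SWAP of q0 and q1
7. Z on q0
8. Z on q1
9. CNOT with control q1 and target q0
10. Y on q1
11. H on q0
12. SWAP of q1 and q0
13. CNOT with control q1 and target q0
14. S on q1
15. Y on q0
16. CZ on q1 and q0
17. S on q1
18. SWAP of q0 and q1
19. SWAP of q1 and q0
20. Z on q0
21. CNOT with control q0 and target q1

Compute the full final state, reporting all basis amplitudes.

The final amplitudes are 0 on |00>, -sqrt(2)/2 on |01>, 0 on |10>, sqrt(2)/2 on |11>.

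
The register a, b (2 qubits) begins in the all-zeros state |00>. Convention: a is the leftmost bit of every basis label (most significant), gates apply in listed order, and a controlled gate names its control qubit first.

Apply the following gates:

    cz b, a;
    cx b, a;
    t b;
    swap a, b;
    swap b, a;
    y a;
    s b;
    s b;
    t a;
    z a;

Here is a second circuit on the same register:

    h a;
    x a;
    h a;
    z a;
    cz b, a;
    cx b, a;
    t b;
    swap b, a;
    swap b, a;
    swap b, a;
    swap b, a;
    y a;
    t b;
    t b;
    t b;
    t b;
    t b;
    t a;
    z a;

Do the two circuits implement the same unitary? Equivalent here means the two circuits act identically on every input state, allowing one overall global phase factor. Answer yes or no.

No — the two circuits implement different unitaries, even allowing a global phase.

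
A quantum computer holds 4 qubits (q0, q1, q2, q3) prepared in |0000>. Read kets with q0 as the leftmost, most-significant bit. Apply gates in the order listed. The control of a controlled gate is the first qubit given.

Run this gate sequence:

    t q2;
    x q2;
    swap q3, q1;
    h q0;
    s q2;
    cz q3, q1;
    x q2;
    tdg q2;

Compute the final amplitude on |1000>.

|1000> carries amplitude sqrt(2)*I/2 in the final state.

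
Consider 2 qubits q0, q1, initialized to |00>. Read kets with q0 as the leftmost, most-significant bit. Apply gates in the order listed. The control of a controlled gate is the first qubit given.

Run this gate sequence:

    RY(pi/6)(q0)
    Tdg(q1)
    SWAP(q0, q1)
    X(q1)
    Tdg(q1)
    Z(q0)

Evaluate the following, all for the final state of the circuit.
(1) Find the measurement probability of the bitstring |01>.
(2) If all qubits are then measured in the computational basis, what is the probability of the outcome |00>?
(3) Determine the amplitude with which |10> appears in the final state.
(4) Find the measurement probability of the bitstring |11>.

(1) The probability of measuring |01> is sqrt(3)/4 + 1/2.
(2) A full measurement returns |00> with probability 1/2 - sqrt(3)/4.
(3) The amplitude on |10> is 0.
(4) A full measurement returns |11> with probability 0.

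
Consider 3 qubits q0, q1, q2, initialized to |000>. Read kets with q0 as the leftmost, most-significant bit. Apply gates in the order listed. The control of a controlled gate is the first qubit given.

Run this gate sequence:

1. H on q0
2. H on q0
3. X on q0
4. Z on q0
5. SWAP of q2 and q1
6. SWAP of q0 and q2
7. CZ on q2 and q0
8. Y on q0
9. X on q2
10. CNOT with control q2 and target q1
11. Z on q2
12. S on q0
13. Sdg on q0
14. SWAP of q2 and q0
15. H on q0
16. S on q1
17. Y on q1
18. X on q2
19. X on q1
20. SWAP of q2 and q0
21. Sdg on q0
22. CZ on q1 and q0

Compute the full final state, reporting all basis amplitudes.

The final amplitudes are sqrt(2)/2 on |000>, sqrt(2)/2 on |001>, and 0 on every other basis state. Key observation: gates 12-13 undo each other exactly, leaving only the rest of the circuit to track.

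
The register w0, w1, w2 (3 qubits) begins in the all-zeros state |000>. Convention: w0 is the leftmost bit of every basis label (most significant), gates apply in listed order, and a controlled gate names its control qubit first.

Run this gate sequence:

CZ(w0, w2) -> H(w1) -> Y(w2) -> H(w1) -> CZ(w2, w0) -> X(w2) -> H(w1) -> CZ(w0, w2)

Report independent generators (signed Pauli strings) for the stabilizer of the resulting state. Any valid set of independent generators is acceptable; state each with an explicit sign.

The stabilizer group can be generated by +IXI, +ZII, +IIZ, among other valid generating sets.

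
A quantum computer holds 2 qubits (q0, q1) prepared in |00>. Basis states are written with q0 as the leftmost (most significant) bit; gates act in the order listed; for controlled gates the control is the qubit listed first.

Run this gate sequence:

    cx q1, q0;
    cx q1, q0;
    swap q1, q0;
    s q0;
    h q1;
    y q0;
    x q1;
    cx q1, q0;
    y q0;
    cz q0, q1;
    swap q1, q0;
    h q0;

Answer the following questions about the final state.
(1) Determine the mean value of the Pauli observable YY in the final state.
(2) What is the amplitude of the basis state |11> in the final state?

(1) The observable YY averages to 1. Key observation: the block from step 1 through step 2 cancels to the identity and can be dropped.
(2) The final state's coefficient on |11> equals -1/2.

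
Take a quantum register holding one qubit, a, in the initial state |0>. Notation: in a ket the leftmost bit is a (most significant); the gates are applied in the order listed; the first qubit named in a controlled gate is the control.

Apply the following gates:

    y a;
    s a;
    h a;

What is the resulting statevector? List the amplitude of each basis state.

The resulting statevector has amplitude -sqrt(2)/2 on |0>, sqrt(2)/2 on |1>.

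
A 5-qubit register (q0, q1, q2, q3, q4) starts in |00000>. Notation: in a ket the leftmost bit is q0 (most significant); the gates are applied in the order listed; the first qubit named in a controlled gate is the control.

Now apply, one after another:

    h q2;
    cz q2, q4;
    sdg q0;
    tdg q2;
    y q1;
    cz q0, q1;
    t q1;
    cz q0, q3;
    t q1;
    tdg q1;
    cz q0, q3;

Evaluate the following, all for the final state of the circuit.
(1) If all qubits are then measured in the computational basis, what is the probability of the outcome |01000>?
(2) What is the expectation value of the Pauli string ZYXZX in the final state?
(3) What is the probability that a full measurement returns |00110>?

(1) Outcome |01000> occurs with probability 1/2. Key observation: the block from step 8 through step 11 cancels to the identity and can be dropped.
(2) The observable ZYXZX averages to 0.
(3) A full measurement returns |00110> with probability 0.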